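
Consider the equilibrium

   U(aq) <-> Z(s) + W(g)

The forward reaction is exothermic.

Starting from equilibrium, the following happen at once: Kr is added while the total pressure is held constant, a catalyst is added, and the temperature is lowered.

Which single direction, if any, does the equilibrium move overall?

Adding inert gas at constant total pressure expands the volume and lowers every reacting partial pressure. With Δn_gas = 1 − 0 = +1, Q moves away from K toward the side with fewer gas moles, so the system shifts toward the side with more gas moles — to the right.
A catalyst speeds both forward and reverse rates equally; it changes neither Q nor K — no shift from this change.
The forward reaction is exothermic. Lowering T favours the exothermic direction — shift to the right.
Only the nonzero effect(s) matter; the net shift is to the right.

right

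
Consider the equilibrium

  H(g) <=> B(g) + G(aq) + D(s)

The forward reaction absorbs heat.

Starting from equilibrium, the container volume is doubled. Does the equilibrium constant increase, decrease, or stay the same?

unchanged

The equilibrium constant depends only on temperature. This perturbation changes neither the position of equilibrium nor K.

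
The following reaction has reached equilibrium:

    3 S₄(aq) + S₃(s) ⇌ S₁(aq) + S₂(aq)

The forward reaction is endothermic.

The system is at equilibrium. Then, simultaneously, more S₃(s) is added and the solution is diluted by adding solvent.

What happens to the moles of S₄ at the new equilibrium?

S₃ is a pure solid; its activity is 1 regardless of amount, so Q is unaffected — no shift from this change.
Dilution lowers every aqueous concentration by the same factor. Δn_aq = 2 − 3 = -1, so the system shifts toward the side with more dissolved moles — to the left.
The net shift is to the left. S₄ is a reactant, so its amount increases.

increases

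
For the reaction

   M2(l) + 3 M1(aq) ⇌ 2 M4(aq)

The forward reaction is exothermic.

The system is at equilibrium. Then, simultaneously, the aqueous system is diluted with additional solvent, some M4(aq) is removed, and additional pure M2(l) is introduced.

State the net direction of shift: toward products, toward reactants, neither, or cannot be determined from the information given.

Dilution lowers every aqueous concentration by the same factor. Δn_aq = 2 − 3 = -1, so the system shifts toward the side with more dissolved moles — to the left.
Removing M4 (aq), a product, drives the reaction to the right.
M2 is a pure liquid; its activity is 1 regardless of amount, so Q is unaffected — no shift from this change.
The individual effects push in opposite directions; without quantitative information the net direction cannot be determined.

cannot be determined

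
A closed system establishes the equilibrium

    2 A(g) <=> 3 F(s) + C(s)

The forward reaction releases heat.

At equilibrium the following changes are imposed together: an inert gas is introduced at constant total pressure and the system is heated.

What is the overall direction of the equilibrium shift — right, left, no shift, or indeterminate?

Adding inert gas at constant total pressure expands the volume and lowers every reacting partial pressure. With Δn_gas = 0 − 2 = -2, Q moves away from K toward the side with fewer gas moles, so the system shifts toward the side with more gas moles — to the left.
The forward reaction is exothermic. Raising T favours the endothermic direction — shift to the left.
All effects act in the same direction — net shift to the left.

left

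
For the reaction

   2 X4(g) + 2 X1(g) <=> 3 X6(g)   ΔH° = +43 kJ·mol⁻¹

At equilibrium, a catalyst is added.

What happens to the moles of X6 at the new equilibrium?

A catalyst speeds both forward and reverse rates equally; it changes neither Q nor K — no shift from this change.
No net shift occurs, so the amount of X6 is unchanged.

unchanged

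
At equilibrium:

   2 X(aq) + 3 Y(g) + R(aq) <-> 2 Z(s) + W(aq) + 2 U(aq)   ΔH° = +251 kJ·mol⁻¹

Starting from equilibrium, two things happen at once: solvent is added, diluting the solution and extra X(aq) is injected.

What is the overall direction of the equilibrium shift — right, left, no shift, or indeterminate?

right

Dilution scales every aqueous concentration by the same factor. Δn_aq = 3 − 3 = 0, so Q is unchanged — no shift.
Adding X (aq), a reactant, drives the reaction to the right.
Only the nonzero effect(s) matter; the net shift is to the right.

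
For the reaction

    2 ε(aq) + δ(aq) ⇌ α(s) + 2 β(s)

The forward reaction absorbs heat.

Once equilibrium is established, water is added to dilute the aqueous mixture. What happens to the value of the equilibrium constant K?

unchanged

The equilibrium constant depends only on temperature. This perturbation may move the position of equilibrium, but since T is unchanged, K itself is unchanged.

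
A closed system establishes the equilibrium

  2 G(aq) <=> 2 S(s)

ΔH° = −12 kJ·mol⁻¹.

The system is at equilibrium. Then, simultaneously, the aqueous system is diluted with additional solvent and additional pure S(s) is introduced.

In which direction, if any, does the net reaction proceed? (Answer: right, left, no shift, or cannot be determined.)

left

Dilution lowers every aqueous concentration by the same factor. Δn_aq = 0 − 2 = -2, so the system shifts toward the side with more dissolved moles — to the left.
S is a pure solid; its activity is 1 regardless of amount, so Q is unaffected — no shift from this change.
Only the nonzero effect(s) matter; the net shift is to the left.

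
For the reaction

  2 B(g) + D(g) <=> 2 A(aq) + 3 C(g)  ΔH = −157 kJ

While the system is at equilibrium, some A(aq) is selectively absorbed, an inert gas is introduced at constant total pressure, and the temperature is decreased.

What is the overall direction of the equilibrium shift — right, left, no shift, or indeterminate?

Removing A (aq), a product, drives the reaction to the right.
Adding inert gas at constant total pressure expands the volume, scaling every reacting partial pressure by the same factor. Δn_gas = 3 − 3 = 0, so Q is unchanged — no shift.
The forward reaction is exothermic. Lowering T favours the exothermic direction — shift to the right.
Only the nonzero effect(s) matter; the net shift is to the right.

right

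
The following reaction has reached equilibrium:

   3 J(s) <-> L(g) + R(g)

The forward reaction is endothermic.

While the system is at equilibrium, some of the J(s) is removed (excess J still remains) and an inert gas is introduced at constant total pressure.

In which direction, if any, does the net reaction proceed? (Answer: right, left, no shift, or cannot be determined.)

right

J is a pure solid; its activity is 1 regardless of amount, so Q is unaffected — no shift from this change.
Adding inert gas at constant total pressure expands the volume and lowers every reacting partial pressure. With Δn_gas = 2 − 0 = +2, Q moves away from K toward the side with fewer gas moles, so the system shifts toward the side with more gas moles — to the right.
Only the nonzero effect(s) matter; the net shift is to the right.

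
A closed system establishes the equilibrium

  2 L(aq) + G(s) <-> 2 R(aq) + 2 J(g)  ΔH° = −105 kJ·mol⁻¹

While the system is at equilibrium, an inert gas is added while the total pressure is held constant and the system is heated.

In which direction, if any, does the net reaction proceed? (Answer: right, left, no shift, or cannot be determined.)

Adding inert gas at constant total pressure expands the volume and lowers every reacting partial pressure. With Δn_gas = 2 − 0 = +2, Q moves away from K toward the side with fewer gas moles, so the system shifts toward the side with more gas moles — to the right.
The forward reaction is exothermic. Raising T favours the endothermic direction — shift to the left.
The individual effects push in opposite directions; without quantitative information the net direction cannot be determined.

cannot be determined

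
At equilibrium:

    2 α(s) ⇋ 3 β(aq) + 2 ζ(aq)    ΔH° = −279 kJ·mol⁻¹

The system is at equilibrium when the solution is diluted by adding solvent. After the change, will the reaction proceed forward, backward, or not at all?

Dilution lowers every aqueous concentration by the same factor. Δn_aq = 5 − 0 = +5, so the system shifts toward the side with more dissolved moles — to the right.

right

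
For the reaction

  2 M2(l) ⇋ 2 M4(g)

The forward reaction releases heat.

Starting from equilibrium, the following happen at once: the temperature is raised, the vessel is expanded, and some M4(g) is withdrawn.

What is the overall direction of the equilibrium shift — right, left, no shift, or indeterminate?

The forward reaction is exothermic. Raising T favours the endothermic direction — shift to the left.
Gas moles: reactants 0, products 2 (Δn_gas = +2). Expansion shifts the system toward the side with more moles of gas — to the right.
Removing M4 (g), a product, drives the reaction to the right.
The individual effects push in opposite directions; without quantitative information the net direction cannot be determined.

cannot be determined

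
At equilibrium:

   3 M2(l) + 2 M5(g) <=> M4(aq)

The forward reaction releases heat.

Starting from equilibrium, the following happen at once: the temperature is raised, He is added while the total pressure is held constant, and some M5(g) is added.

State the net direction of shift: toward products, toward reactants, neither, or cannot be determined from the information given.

The forward reaction is exothermic. Raising T favours the endothermic direction — shift to the left.
Adding inert gas at constant total pressure expands the volume and lowers every reacting partial pressure. With Δn_gas = 0 − 2 = -2, Q moves away from K toward the side with fewer gas moles, so the system shifts toward the side with more gas moles — to the left.
Adding M5 (g), a reactant, drives the reaction to the right.
The individual effects push in opposite directions; without quantitative information the net direction cannot be determined.

cannot be determined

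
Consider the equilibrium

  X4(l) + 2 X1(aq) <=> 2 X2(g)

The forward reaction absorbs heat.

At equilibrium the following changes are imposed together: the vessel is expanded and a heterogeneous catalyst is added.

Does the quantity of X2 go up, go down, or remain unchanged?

Gas moles: reactants 0, products 2 (Δn_gas = +2). Expansion shifts the system toward the side with more moles of gas — to the right.
A catalyst speeds both forward and reverse rates equally; it changes neither Q nor K — no shift from this change.
The net shift is to the right. X2 is a product, so its amount increases.

increases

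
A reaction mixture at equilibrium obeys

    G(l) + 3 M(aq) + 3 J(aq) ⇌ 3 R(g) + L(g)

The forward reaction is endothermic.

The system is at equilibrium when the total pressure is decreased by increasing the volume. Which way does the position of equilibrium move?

right

Gas moles: reactants 0, products 4 (Δn_gas = +4). Expansion shifts the system toward the side with more moles of gas — to the right.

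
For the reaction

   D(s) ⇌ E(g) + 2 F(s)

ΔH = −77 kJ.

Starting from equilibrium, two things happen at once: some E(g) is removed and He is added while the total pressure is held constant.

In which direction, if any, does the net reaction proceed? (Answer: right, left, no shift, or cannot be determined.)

Removing E (g), a product, drives the reaction to the right.
Adding inert gas at constant total pressure expands the volume and lowers every reacting partial pressure. With Δn_gas = 1 − 0 = +1, Q moves away from K toward the side with fewer gas moles, so the system shifts toward the side with more gas moles — to the right.
All effects act in the same direction — net shift to the right.

right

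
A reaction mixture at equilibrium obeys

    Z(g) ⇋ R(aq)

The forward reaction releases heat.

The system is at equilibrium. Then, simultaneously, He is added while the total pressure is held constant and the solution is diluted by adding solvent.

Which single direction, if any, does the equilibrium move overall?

Adding inert gas at constant total pressure expands the volume and lowers every reacting partial pressure. With Δn_gas = 0 − 1 = -1, Q moves away from K toward the side with fewer gas moles, so the system shifts toward the side with more gas moles — to the left.
Dilution lowers every aqueous concentration by the same factor. Δn_aq = 1 − 0 = +1, so the system shifts toward the side with more dissolved moles — to the right.
The individual effects push in opposite directions; without quantitative information the net direction cannot be determined.

cannot be determined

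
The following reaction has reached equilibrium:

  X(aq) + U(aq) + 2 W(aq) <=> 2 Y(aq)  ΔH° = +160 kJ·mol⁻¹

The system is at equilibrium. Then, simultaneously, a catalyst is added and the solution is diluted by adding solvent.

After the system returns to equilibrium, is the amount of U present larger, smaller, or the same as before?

increases

A catalyst speeds both forward and reverse rates equally; it changes neither Q nor K — no shift from this change.
Dilution lowers every aqueous concentration by the same factor. Δn_aq = 2 − 4 = -2, so the system shifts toward the side with more dissolved moles — to the left.
The net shift is to the left. U is a reactant, so its amount increases.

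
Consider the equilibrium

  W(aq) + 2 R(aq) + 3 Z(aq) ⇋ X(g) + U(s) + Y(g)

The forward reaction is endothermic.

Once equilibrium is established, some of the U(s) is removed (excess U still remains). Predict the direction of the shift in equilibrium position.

no shift

U is a pure solid; its activity is 1 regardless of amount, so Q is unaffected — no shift from this change.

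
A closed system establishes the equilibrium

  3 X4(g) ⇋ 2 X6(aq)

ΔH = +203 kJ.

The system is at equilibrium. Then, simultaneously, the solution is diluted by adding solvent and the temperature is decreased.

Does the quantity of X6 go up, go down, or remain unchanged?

cannot be determined

Dilution lowers every aqueous concentration by the same factor. Δn_aq = 2 − 0 = +2, so the system shifts toward the side with more dissolved moles — to the right.
The forward reaction is endothermic. Lowering T favours the exothermic direction — shift to the left.
The two effects oppose each other, so the net shift — and hence the change in X6 — cannot be determined from the given information.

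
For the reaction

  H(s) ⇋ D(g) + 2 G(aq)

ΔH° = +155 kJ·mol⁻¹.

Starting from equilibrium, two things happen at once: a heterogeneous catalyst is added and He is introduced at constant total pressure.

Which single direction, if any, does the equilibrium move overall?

right

A catalyst speeds both forward and reverse rates equally; it changes neither Q nor K — no shift from this change.
Adding inert gas at constant total pressure expands the volume and lowers every reacting partial pressure. With Δn_gas = 1 − 0 = +1, Q moves away from K toward the side with fewer gas moles, so the system shifts toward the side with more gas moles — to the right.
Only the nonzero effect(s) matter; the net shift is to the right.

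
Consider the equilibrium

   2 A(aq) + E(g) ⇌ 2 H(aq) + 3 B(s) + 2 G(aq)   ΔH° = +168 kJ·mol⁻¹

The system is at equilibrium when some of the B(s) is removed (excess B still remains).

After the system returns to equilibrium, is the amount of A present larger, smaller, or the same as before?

unchanged

B is a pure solid; its activity is 1 regardless of amount, so Q is unaffected — no shift from this change.
No net shift occurs, so the amount of A is unchanged.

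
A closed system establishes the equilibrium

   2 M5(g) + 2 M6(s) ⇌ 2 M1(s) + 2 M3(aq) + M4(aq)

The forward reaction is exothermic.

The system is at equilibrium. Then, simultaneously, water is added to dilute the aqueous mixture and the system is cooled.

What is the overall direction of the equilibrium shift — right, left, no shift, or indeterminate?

Dilution lowers every aqueous concentration by the same factor. Δn_aq = 3 − 0 = +3, so the system shifts toward the side with more dissolved moles — to the right.
The forward reaction is exothermic. Lowering T favours the exothermic direction — shift to the right.
All effects act in the same direction — net shift to the right.

right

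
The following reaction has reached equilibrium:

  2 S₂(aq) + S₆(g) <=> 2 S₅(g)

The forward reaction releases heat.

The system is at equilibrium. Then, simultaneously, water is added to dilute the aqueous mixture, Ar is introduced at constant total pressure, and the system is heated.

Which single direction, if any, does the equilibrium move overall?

cannot be determined

Dilution lowers every aqueous concentration by the same factor. Δn_aq = 0 − 2 = -2, so the system shifts toward the side with more dissolved moles — to the left.
Adding inert gas at constant total pressure expands the volume and lowers every reacting partial pressure. With Δn_gas = 2 − 1 = +1, Q moves away from K toward the side with fewer gas moles, so the system shifts toward the side with more gas moles — to the right.
The forward reaction is exothermic. Raising T favours the endothermic direction — shift to the left.
The individual effects push in opposite directions; without quantitative information the net direction cannot be determined.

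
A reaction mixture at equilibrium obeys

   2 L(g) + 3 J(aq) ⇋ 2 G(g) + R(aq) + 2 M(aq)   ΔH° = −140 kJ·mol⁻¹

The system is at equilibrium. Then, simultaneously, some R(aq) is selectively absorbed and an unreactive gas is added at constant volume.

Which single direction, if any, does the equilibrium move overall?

Removing R (aq), a product, drives the reaction to the right.
At constant volume, adding an inert gas leaves every reacting species' partial pressure unchanged, so Q is unchanged — no shift from this change.
Only the nonzero effect(s) matter; the net shift is to the right.

right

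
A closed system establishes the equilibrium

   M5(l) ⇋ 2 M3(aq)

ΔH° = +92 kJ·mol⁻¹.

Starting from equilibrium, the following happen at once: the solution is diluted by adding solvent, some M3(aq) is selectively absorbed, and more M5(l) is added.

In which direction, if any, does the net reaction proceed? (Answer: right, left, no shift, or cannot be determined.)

Dilution lowers every aqueous concentration by the same factor. Δn_aq = 2 − 0 = +2, so the system shifts toward the side with more dissolved moles — to the right.
Removing M3 (aq), a product, drives the reaction to the right.
M5 is a pure liquid; its activity is 1 regardless of amount, so Q is unaffected — no shift from this change.
Only the nonzero effect(s) matter; the net shift is to the right.

right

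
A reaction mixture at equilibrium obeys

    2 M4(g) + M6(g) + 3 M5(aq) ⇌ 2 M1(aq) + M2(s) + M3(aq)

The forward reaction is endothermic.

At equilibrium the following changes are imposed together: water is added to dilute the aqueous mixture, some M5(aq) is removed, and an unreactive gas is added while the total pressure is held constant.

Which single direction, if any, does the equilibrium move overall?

Dilution scales every aqueous concentration by the same factor. Δn_aq = 3 − 3 = 0, so Q is unchanged — no shift.
Removing M5 (aq), a reactant, drives the reaction to the left.
Adding inert gas at constant total pressure expands the volume and lowers every reacting partial pressure. With Δn_gas = 0 − 3 = -3, Q moves away from K toward the side with fewer gas moles, so the system shifts toward the side with more gas moles — to the left.
Only the nonzero effect(s) matter; the net shift is to the left.

left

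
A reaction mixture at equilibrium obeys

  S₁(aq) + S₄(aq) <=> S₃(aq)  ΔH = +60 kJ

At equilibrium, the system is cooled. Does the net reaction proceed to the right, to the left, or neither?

The forward reaction is endothermic. Lowering T favours the exothermic direction — shift to the left.

left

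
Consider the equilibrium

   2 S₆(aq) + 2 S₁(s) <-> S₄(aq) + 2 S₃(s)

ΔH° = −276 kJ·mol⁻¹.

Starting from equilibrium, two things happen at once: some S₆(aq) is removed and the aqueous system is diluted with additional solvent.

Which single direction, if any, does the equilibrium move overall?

left

Removing S₆ (aq), a reactant, drives the reaction to the left.
Dilution lowers every aqueous concentration by the same factor. Δn_aq = 1 − 2 = -1, so the system shifts toward the side with more dissolved moles — to the left.
All effects act in the same direction — net shift to the left.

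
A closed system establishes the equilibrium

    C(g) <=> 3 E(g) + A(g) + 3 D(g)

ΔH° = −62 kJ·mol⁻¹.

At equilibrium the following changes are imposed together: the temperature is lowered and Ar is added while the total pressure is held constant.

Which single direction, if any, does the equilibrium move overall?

The forward reaction is exothermic. Lowering T favours the exothermic direction — shift to the right.
Adding inert gas at constant total pressure expands the volume and lowers every reacting partial pressure. With Δn_gas = 7 − 1 = +6, Q moves away from K toward the side with fewer gas moles, so the system shifts toward the side with more gas moles — to the right.
All effects act in the same direction — net shift to the right.

right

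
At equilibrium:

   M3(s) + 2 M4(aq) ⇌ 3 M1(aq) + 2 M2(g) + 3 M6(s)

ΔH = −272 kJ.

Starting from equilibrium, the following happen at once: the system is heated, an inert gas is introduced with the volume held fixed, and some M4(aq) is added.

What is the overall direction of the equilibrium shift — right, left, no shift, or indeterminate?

cannot be determined

The forward reaction is exothermic. Raising T favours the endothermic direction — shift to the left.
At constant volume, adding an inert gas leaves every reacting species' partial pressure unchanged, so Q is unchanged — no shift from this change.
Adding M4 (aq), a reactant, drives the reaction to the right.
The individual effects push in opposite directions; without quantitative information the net direction cannot be determined.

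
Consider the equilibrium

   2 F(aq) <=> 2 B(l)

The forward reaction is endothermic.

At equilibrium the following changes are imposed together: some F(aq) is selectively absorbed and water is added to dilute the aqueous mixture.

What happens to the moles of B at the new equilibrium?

decreases

Removing F (aq), a reactant, drives the reaction to the left.
Dilution lowers every aqueous concentration by the same factor. Δn_aq = 0 − 2 = -2, so the system shifts toward the side with more dissolved moles — to the left.
The net shift is to the left. B is a product, so its amount decreases.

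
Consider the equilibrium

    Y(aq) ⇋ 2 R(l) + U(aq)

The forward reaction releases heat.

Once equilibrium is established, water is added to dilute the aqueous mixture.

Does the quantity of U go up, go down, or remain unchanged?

unchanged

Dilution scales every aqueous concentration by the same factor. Δn_aq = 1 − 1 = 0, so Q is unchanged — no shift.
No net shift occurs, so the amount of U is unchanged.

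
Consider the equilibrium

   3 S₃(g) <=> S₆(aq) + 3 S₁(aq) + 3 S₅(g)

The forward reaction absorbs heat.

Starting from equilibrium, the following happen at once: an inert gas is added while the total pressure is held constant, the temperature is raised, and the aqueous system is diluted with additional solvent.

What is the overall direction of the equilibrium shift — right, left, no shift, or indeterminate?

right

Adding inert gas at constant total pressure expands the volume, scaling every reacting partial pressure by the same factor. Δn_gas = 3 − 3 = 0, so Q is unchanged — no shift.
The forward reaction is endothermic. Raising T favours the endothermic direction — shift to the right.
Dilution lowers every aqueous concentration by the same factor. Δn_aq = 4 − 0 = +4, so the system shifts toward the side with more dissolved moles — to the right.
Only the nonzero effect(s) matter; the net shift is to the right.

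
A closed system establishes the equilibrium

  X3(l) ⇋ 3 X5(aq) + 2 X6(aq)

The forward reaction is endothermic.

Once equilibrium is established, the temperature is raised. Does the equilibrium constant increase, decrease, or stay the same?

increases

K depends on temperature via the van 't Hoff relation. The forward reaction is endothermic, so raising T increases K.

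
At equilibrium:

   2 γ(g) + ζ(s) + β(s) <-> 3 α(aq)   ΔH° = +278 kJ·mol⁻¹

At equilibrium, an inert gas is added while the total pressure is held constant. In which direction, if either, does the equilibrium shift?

Adding inert gas at constant total pressure expands the volume and lowers every reacting partial pressure. With Δn_gas = 0 − 2 = -2, Q moves away from K toward the side with fewer gas moles, so the system shifts toward the side with more gas moles — to the left.

left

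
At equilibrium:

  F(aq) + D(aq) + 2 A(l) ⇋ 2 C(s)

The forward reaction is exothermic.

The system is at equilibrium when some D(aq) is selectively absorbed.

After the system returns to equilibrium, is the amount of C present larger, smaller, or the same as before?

decreases

Removing D (aq), a reactant, drives the reaction to the left.
The net shift is to the left. C is a product, so its amount decreases.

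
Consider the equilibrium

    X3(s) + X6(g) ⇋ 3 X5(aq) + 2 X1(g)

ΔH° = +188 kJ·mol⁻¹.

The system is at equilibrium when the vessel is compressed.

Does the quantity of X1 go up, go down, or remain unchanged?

decreases

Gas moles: reactants 1, products 2 (Δn_gas = +1). Compression shifts the system toward the side with fewer moles of gas — to the left.
The net shift is to the left. X1 is a product, so its amount decreases.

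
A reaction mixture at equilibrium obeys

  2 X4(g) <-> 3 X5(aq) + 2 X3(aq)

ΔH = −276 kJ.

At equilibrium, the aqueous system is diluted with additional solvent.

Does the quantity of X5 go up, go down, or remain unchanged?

increases

Dilution lowers every aqueous concentration by the same factor. Δn_aq = 5 − 0 = +5, so the system shifts toward the side with more dissolved moles — to the right.
The net shift is to the right. X5 is a product, so its amount increases.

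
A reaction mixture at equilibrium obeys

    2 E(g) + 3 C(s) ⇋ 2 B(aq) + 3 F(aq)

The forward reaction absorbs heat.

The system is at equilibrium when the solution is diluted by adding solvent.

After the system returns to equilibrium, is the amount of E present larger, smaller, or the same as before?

Dilution lowers every aqueous concentration by the same factor. Δn_aq = 5 − 0 = +5, so the system shifts toward the side with more dissolved moles — to the right.
The net shift is to the right. E is a reactant, so its amount decreases.

decreases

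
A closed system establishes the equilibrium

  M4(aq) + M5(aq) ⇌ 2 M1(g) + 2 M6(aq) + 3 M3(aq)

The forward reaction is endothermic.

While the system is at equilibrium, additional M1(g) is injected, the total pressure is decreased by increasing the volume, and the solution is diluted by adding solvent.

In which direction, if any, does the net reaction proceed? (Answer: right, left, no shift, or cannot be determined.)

cannot be determined

Adding M1 (g), a product, drives the reaction to the left.
Gas moles: reactants 0, products 2 (Δn_gas = +2). Expansion shifts the system toward the side with more moles of gas — to the right.
Dilution lowers every aqueous concentration by the same factor. Δn_aq = 5 − 2 = +3, so the system shifts toward the side with more dissolved moles — to the right.
The individual effects push in opposite directions; without quantitative information the net direction cannot be determined.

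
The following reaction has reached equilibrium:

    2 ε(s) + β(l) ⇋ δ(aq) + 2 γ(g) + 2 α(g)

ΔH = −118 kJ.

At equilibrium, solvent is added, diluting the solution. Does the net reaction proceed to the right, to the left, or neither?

right

Dilution lowers every aqueous concentration by the same factor. Δn_aq = 1 − 0 = +1, so the system shifts toward the side with more dissolved moles — to the right.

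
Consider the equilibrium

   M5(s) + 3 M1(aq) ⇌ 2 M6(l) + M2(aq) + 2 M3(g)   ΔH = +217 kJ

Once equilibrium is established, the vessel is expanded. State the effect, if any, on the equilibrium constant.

The equilibrium constant depends only on temperature. This perturbation may move the position of equilibrium, but since T is unchanged, K itself is unchanged.

unchanged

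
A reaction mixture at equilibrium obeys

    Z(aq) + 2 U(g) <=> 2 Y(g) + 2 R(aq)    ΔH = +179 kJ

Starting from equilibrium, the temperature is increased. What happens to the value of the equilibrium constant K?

increases

K depends on temperature via the van 't Hoff relation. The forward reaction is endothermic, so raising T increases K.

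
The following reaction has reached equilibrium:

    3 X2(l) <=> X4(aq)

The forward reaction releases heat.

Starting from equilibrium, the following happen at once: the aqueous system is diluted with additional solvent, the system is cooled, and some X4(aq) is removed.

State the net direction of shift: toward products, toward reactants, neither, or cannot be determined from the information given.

right

Dilution lowers every aqueous concentration by the same factor. Δn_aq = 1 − 0 = +1, so the system shifts toward the side with more dissolved moles — to the right.
The forward reaction is exothermic. Lowering T favours the exothermic direction — shift to the right.
Removing X4 (aq), a product, drives the reaction to the right.
All effects act in the same direction — net shift to the right.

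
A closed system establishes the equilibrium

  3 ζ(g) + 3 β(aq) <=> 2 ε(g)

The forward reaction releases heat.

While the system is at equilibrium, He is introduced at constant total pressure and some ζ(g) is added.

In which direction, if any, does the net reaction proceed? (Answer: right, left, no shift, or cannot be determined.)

cannot be determined

Adding inert gas at constant total pressure expands the volume and lowers every reacting partial pressure. With Δn_gas = 2 − 3 = -1, Q moves away from K toward the side with fewer gas moles, so the system shifts toward the side with more gas moles — to the left.
Adding ζ (g), a reactant, drives the reaction to the right.
The individual effects push in opposite directions; without quantitative information the net direction cannot be determined.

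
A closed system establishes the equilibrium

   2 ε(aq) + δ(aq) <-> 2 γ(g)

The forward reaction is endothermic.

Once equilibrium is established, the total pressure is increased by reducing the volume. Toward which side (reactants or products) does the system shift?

Gas moles: reactants 0, products 2 (Δn_gas = +2). Compression shifts the system toward the side with fewer moles of gas — to the left.

left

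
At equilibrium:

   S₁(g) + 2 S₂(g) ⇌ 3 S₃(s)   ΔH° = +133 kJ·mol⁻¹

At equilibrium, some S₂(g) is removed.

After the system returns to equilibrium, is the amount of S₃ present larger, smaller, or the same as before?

decreases

Removing S₂ (g), a reactant, drives the reaction to the left.
The net shift is to the left. S₃ is a product, so its amount decreases.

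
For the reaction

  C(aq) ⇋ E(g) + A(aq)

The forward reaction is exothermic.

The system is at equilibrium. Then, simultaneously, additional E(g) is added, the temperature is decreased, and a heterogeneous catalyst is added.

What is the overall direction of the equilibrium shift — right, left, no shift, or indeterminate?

Adding E (g), a product, drives the reaction to the left.
The forward reaction is exothermic. Lowering T favours the exothermic direction — shift to the right.
A catalyst speeds both forward and reverse rates equally; it changes neither Q nor K — no shift from this change.
The individual effects push in opposite directions; without quantitative information the net direction cannot be determined.

cannot be determined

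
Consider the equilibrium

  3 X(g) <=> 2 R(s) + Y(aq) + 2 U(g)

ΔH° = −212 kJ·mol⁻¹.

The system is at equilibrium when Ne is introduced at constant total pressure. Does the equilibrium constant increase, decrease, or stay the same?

The equilibrium constant depends only on temperature. This perturbation may move the position of equilibrium, but since T is unchanged, K itself is unchanged.

unchanged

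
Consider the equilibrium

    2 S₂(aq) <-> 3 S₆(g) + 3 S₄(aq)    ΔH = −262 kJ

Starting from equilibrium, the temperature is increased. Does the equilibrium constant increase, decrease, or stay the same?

decreases

K depends on temperature via the van 't Hoff relation. The forward reaction is exothermic, so raising T decreases K.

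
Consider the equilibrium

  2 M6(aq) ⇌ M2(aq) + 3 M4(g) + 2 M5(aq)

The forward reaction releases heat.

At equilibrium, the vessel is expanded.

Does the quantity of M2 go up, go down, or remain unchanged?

increases

Gas moles: reactants 0, products 3 (Δn_gas = +3). Expansion shifts the system toward the side with more moles of gas — to the right.
The net shift is to the right. M2 is a product, so its amount increases.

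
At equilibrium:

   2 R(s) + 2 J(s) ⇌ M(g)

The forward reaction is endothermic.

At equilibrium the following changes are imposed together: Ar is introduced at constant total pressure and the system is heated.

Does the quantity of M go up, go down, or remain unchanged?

Adding inert gas at constant total pressure expands the volume and lowers every reacting partial pressure. With Δn_gas = 1 − 0 = +1, Q moves away from K toward the side with fewer gas moles, so the system shifts toward the side with more gas moles — to the right.
The forward reaction is endothermic. Raising T favours the endothermic direction — shift to the right.
The net shift is to the right. M is a product, so its amount increases.

increases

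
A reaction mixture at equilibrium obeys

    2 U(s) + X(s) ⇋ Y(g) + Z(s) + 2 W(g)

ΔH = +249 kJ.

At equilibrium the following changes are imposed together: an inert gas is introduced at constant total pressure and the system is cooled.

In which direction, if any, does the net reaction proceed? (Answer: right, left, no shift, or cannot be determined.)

Adding inert gas at constant total pressure expands the volume and lowers every reacting partial pressure. With Δn_gas = 3 − 0 = +3, Q moves away from K toward the side with fewer gas moles, so the system shifts toward the side with more gas moles — to the right.
The forward reaction is endothermic. Lowering T favours the exothermic direction — shift to the left.
The individual effects push in opposite directions; without quantitative information the net direction cannot be determined.

cannot be determined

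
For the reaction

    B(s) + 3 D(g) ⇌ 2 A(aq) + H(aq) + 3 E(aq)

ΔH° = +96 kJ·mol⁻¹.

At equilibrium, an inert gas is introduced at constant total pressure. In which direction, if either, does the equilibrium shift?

Adding inert gas at constant total pressure expands the volume and lowers every reacting partial pressure. With Δn_gas = 0 − 3 = -3, Q moves away from K toward the side with fewer gas moles, so the system shifts toward the side with more gas moles — to the left.

left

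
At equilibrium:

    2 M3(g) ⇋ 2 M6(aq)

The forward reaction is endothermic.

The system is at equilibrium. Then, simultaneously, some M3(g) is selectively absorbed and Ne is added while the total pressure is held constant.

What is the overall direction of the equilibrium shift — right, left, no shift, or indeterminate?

left

Removing M3 (g), a reactant, drives the reaction to the left.
Adding inert gas at constant total pressure expands the volume and lowers every reacting partial pressure. With Δn_gas = 0 − 2 = -2, Q moves away from K toward the side with fewer gas moles, so the system shifts toward the side with more gas moles — to the left.
All effects act in the same direction — net shift to the left.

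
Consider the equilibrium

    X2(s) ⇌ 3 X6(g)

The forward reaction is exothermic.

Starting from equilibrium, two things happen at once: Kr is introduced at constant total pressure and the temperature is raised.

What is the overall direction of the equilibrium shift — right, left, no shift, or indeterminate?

cannot be determined

Adding inert gas at constant total pressure expands the volume and lowers every reacting partial pressure. With Δn_gas = 3 − 0 = +3, Q moves away from K toward the side with fewer gas moles, so the system shifts toward the side with more gas moles — to the right.
The forward reaction is exothermic. Raising T favours the endothermic direction — shift to the left.
The individual effects push in opposite directions; without quantitative information the net direction cannot be determined.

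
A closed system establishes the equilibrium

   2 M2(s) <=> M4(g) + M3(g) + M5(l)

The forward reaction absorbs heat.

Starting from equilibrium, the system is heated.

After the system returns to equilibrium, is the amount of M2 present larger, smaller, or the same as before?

decreases

The forward reaction is endothermic. Raising T favours the endothermic direction — shift to the right.
The net shift is to the right. M2 is a reactant, so its amount decreases.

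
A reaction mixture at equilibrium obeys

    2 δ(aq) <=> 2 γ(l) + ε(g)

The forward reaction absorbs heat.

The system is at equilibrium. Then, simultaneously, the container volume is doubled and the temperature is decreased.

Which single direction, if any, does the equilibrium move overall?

Gas moles: reactants 0, products 1 (Δn_gas = +1). Expansion shifts the system toward the side with more moles of gas — to the right.
The forward reaction is endothermic. Lowering T favours the exothermic direction — shift to the left.
The individual effects push in opposite directions; without quantitative information the net direction cannot be determined.

cannot be determined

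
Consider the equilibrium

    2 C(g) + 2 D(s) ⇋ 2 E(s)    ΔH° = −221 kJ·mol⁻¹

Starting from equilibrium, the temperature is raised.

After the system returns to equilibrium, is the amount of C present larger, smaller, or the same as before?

The forward reaction is exothermic. Raising T favours the endothermic direction — shift to the left.
The net shift is to the left. C is a reactant, so its amount increases.

increases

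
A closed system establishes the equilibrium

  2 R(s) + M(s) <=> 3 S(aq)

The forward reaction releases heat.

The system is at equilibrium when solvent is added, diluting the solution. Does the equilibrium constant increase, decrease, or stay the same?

unchanged

The equilibrium constant depends only on temperature. This perturbation may move the position of equilibrium, but since T is unchanged, K itself is unchanged.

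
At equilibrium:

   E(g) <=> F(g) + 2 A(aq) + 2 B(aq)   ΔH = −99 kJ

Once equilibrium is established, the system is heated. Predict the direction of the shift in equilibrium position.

The forward reaction is exothermic. Raising T favours the endothermic direction — shift to the left.

left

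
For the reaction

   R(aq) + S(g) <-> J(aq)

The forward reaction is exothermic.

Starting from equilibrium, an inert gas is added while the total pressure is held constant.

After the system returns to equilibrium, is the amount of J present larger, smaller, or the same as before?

decreases

Adding inert gas at constant total pressure expands the volume and lowers every reacting partial pressure. With Δn_gas = 0 − 1 = -1, Q moves away from K toward the side with fewer gas moles, so the system shifts toward the side with more gas moles — to the left.
The net shift is to the left. J is a product, so its amount decreases.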